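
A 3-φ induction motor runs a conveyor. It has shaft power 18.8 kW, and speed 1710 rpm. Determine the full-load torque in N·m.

ω = 2π × 1710/60 = 179.1 rad/s
τ = P/ω = 18800/179.1 = 105 N·m

105 N·m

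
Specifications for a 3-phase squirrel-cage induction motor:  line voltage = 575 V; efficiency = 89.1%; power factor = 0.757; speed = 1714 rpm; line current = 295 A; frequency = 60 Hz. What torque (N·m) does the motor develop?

P_in = √3·V·I·cosφ = 1.732 × 575 × 295 × 0.757 = 222399 W
P_out = η·P_in = 0.891 × 222399 = 198158 W
n = 1714 rpm
ω = 2π×1714/60 = 179.5 rad/s
τ = P_out/ω = 198158/179.5 = 1100 N·m

1100 N·m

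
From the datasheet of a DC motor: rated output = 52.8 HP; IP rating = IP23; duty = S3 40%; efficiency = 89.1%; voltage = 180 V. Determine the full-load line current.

246 A

P_out = 52.8 × 746 = 39389 W
P_in = P_out / η = 39389 / 0.891 = 44208 W
I = P_in / V = 44208 / 180 = 246 A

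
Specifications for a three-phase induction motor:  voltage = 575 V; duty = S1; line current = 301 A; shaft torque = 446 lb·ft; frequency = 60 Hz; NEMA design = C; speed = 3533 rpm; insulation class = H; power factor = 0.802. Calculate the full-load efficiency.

τ = 446 lb·ft × 1.356 = 604.8 N·m
ω = 2π × 3533/60 = 370 rad/s; P_out = τω = 604.8 × 370 = 223776 W
P_in = √3·V_L·I_L·cosφ = 1.732 × 575 × 301 × 0.802 = 240412 W
η = P_out / P_in = 223776 / 240412 = 0.931 = 93.1%

93.1 %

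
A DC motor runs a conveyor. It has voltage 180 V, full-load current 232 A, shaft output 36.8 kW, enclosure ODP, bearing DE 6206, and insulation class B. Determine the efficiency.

P_out = 36.8 kW = 36800 W
P_in = V·I = 180 × 232 = 41760 W
η = P_out / P_in = 36800 / 41760 = 0.881 = 88.1%

88.1 %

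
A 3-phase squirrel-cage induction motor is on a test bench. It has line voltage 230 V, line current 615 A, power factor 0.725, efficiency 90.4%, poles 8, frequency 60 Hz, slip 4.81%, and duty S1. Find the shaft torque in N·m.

P_in = √3·V·I·cosφ = 1.732 × 230 × 615 × 0.725 = 177619 W
P_out = η·P_in = 0.904 × 177619 = 160568 W
n_s = 120×60/8 = 900 rpm; n = 900×(1−0.0481) = 857 rpm
ω = 2π×857/60 = 89.74 rad/s
τ = P_out/ω = 160568/89.74 = 1790 N·m

1790 N·m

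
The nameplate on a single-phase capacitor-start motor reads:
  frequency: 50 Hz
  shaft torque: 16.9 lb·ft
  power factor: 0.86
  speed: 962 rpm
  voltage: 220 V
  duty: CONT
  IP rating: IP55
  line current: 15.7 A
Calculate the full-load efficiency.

τ = 16.9 lb·ft × 1.356 = 22.92 N·m
ω = 2π × 962/60 = 100.7 rad/s; P_out = τω = 22.92 × 100.7 = 2308 W
P_in = V·I·cosφ = 220 × 15.7 × 0.86 = 2970 W
η = P_out / P_in = 2308 / 2970 = 0.777 = 77.7%

77.7 %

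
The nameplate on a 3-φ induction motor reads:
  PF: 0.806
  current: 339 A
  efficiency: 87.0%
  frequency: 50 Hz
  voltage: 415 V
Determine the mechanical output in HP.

P_in = √3·V·I·cosφ = 1.732 × 415 × 339 × 0.806 = 196395 W
P_out = η·P_in = 0.87 × 196395 = 170864 W
= 170864/746 = 229 HP

229 HP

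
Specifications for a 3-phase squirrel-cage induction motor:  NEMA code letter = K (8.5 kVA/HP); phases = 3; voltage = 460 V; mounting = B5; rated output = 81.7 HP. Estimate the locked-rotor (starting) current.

872 A

S_LR = 8.5 × 81.7 = 694.45 kVA
I_LR = S_LR/(√3·V_L) = 694450/(1.732×460) = 872 A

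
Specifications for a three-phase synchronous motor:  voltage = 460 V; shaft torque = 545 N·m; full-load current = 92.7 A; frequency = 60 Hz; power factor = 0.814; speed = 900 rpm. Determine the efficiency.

ω = 2π × 900/60 = 94.25 rad/s; P_out = τω = 545 × 94.25 = 51366 W
P_in = √3·V_L·I_L·cosφ = 1.732 × 460 × 92.7 × 0.814 = 60119 W
η = P_out / P_in = 51366 / 60119 = 0.854 = 85.4%

85.4 %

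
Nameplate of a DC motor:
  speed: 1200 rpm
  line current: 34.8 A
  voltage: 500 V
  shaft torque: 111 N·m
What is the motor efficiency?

80.2 %

ω = 2π × 1200/60 = 125.7 rad/s; P_out = τω = 111 × 125.7 = 13953 W
P_in = V·I = 500 × 34.8 = 17400 W
η = P_out / P_in = 13953 / 17400 = 0.802 = 80.2%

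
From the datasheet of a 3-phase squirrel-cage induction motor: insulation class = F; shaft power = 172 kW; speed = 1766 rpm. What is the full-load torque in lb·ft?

686 lb·ft

ω = 2π × 1766/60 = 184.9 rad/s
τ = P/ω = 172000/184.9 = 930.2 N·m
In lb·ft: 930.2/1.356 = 686 lb·ft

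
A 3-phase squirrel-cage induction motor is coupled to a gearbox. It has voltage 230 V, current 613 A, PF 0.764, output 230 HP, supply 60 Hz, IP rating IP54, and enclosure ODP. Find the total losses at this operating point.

15 kW

P_in = √3·V·I·cosφ = 1.732×230×613×0.764 = 186565 W
P_out = 230×746 = 171580 W
Losses = P_in − P_out = 186565 − 171580 = 14985 W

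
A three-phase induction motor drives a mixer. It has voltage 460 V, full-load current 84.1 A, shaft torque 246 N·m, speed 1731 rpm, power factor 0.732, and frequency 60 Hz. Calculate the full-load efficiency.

90.9 %

ω = 2π × 1731/60 = 181.3 rad/s; P_out = τω = 246 × 181.3 = 44600 W
P_in = √3·V_L·I_L·cosφ = 1.732 × 460 × 84.1 × 0.732 = 49047 W
η = P_out / P_in = 44600 / 49047 = 0.909 = 90.9%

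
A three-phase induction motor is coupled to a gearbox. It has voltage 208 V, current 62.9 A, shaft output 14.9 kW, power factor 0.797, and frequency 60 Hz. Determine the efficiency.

82.5 %

P_out = 14.9 kW = 14900 W
P_in = √3·V_L·I_L·cosφ = 1.732 × 208 × 62.9 × 0.797 = 18060 W
η = P_out / P_in = 14900 / 18060 = 0.825 = 82.5%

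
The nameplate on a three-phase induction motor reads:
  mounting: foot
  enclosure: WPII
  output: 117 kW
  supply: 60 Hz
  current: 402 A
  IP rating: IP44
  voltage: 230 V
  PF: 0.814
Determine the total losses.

13.4 kW

P_in = √3·V·I·cosφ = 1.732×230×402×0.814 = 130355 W
P_out = 117000 W
Losses = P_in − P_out = 130355 − 117000 = 13355 W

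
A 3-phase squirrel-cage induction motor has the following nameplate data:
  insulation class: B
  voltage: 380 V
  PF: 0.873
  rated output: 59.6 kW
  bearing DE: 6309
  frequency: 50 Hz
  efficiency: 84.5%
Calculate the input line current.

123 A

P_out = 59.6 kW = 59600 W
P_in = P_out / η = 59600 / 0.845 = 70533 W
I_L = P_in / (√3·V_L·cosφ) = 70533 / (1.732 × 380 × 0.873) = 123 A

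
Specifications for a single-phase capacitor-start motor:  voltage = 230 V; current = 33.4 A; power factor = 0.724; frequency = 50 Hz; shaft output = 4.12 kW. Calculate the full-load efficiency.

74.1 %

P_out = 4.12 kW = 4120 W
P_in = V·I·cosφ = 230 × 33.4 × 0.724 = 5562 W
η = P_out / P_in = 4120 / 5562 = 0.741 = 74.1%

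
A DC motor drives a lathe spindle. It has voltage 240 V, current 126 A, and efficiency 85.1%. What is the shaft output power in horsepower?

34.5 HP

P_in = V·I = 240 × 126 = 30240 W
P_out = η·P_in = 0.851 × 30240 = 25734 W
= 25734/746 = 34.5 HP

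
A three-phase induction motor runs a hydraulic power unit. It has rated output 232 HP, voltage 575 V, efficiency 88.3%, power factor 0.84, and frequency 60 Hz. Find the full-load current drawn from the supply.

234 A

P_out = 232 × 746 = 173072 W
P_in = P_out / η = 173072 / 0.883 = 196005 W
I_L = P_in / (√3·V_L·cosφ) = 196005 / (1.732 × 575 × 0.84) = 234 A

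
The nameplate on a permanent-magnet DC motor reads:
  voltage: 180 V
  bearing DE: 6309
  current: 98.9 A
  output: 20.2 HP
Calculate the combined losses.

P_in = V·I = 180×98.9 = 17802 W
P_out = 20.2×746 = 15069 W
Losses = P_in − P_out = 17802 − 15069 = 2733 W

2730 W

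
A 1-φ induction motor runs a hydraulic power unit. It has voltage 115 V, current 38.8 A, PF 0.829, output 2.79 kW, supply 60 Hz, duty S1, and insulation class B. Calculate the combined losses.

909 W

P_in = V·I·cosφ = 115×38.8×0.829 = 3699 W
P_out = 2790 W
Losses = P_in − P_out = 3699 − 2790 = 909 W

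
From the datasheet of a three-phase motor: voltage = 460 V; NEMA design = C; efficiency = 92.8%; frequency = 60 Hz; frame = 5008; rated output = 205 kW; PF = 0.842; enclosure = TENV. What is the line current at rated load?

329 A

P_out = 205 kW = 205000 W
P_in = P_out / η = 205000 / 0.928 = 220905 W
I_L = P_in / (√3·V_L·cosφ) = 220905 / (1.732 × 460 × 0.842) = 329 A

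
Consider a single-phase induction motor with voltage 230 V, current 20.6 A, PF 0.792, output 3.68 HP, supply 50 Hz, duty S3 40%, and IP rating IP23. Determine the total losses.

1.01 kW

P_in = V·I·cosφ = 230×20.6×0.792 = 3752 W
P_out = 3.68×746 = 2745 W
Losses = P_in − P_out = 3752 − 2745 = 1007 W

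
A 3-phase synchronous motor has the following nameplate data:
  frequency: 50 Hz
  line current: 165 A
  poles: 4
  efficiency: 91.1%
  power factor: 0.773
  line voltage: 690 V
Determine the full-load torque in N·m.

P_in = √3·V·I·cosφ = 1.732 × 690 × 165 × 0.773 = 152426 W
P_out = η·P_in = 0.911 × 152426 = 138860 W
n = n_s = 120×50/4 = 1500 rpm (synchronous)
ω = 2π×1500/60 = 157.1 rad/s
τ = P_out/ω = 138860/157.1 = 884 N·m

884 N·m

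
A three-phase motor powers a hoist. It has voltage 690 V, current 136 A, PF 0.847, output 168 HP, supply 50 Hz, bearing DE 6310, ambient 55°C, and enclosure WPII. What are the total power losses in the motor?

12.3 kW

P_in = √3·V·I·cosφ = 1.732×690×136×0.847 = 137664 W
P_out = 168×746 = 125328 W
Losses = P_in − P_out = 137664 − 125328 = 12336 W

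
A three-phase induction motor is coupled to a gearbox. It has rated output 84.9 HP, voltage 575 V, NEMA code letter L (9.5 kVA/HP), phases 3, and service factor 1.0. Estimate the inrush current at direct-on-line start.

S_LR = 9.5 × 84.9 = 806.55 kVA
I_LR = S_LR/(√3·V_L) = 806550/(1.732×575) = 810 A

810 A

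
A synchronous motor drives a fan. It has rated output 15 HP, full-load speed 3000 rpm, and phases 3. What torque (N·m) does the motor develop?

P_out = 15 × 746 = 11190 W
ω = 2π × 3000/60 = 314.2 rad/s
τ = P_out/ω = 11190/314.2 = 35.6 N·m

35.6 N·m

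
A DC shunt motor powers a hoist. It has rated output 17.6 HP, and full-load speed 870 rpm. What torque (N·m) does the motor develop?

P_out = 17.6 × 746 = 13130 W
ω = 2π × 870/60 = 91.11 rad/s
τ = P_out/ω = 13130/91.11 = 144 N·m

144 N·m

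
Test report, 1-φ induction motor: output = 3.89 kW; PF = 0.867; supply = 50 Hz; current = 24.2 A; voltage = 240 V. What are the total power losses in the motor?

1.15 kW

P_in = V·I·cosφ = 240×24.2×0.867 = 5036 W
P_out = 3890 W
Losses = P_in − P_out = 5036 − 3890 = 1146 W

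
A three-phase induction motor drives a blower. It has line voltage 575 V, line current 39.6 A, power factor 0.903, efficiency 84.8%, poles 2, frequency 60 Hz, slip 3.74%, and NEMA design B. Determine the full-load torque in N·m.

83.2 N·m

P_in = √3·V·I·cosφ = 1.732 × 575 × 39.6 × 0.903 = 35612 W
P_out = η·P_in = 0.848 × 35612 = 30199 W
n_s = 120×60/2 = 3600 rpm; n = 3600×(1−0.0374) = 3465 rpm
ω = 2π×3465/60 = 362.9 rad/s
τ = P_out/ω = 30199/362.9 = 83.2 N·m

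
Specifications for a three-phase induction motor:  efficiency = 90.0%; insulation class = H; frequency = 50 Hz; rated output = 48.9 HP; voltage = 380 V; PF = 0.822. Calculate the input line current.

74.9 A

P_out = 48.9 × 746 = 36479 W
P_in = P_out / η = 36479 / 0.900 = 40532 W
I_L = P_in / (√3·V_L·cosφ) = 40532 / (1.732 × 380 × 0.822) = 74.9 A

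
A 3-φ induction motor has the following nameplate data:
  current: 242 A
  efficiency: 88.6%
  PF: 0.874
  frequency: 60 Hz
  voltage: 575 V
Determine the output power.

P_in = √3·V·I·cosφ = 1.732 × 575 × 242 × 0.874 = 210641 W
P_out = η·P_in = 0.886 × 210641 = 186628 W

187 kW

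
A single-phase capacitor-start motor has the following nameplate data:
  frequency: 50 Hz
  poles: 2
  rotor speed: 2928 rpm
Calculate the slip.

2.40 %

n_s = 120f/p = 120×50/2 = 3000 rpm
s = (n_s − n)/n_s = (3000 − 2928)/3000 = 0.0240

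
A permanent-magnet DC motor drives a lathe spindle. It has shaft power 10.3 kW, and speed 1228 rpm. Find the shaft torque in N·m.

ω = 2π × 1228/60 = 128.6 rad/s
τ = P/ω = 10300/128.6 = 80.1 N·m

80.1 N·m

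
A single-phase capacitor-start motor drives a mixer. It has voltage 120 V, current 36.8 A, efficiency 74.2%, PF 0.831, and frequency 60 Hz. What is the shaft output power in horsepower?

P_in = V·I·cosφ = 120 × 36.8 × 0.831 = 3670 W
P_out = η·P_in = 0.742 × 3670 = 2723 W
= 2723/746 = 3.65 HP

3.65 HP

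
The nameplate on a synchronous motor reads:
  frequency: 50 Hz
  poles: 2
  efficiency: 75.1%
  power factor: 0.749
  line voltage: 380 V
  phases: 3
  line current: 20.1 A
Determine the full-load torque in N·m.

23.7 N·m

P_in = √3·V·I·cosφ = 1.732 × 380 × 20.1 × 0.749 = 9909 W
P_out = η·P_in = 0.751 × 9909 = 7442 W
n = n_s = 120×50/2 = 3000 rpm (synchronous)
ω = 2π×3000/60 = 314.2 rad/s
τ = P_out/ω = 7442/314.2 = 23.7 N·m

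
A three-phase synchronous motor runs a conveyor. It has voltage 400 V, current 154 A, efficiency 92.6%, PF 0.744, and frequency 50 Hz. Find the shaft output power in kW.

P_in = √3·V·I·cosφ = 1.732 × 400 × 154 × 0.744 = 79378 W
P_out = η·P_in = 0.926 × 79378 = 73504 W

73.5 kW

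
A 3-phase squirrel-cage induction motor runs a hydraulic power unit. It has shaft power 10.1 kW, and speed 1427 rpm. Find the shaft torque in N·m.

67.6 N·m

ω = 2π × 1427/60 = 149.4 rad/s
τ = P/ω = 10100/149.4 = 67.6 N·m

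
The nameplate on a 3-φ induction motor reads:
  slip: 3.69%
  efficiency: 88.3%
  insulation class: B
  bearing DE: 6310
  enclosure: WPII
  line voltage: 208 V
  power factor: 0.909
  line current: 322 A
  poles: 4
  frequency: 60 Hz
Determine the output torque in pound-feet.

378 lb·ft

P_in = √3·V·I·cosφ = 1.732 × 208 × 322 × 0.909 = 105446 W
P_out = η·P_in = 0.883 × 105446 = 93109 W
n_s = 120×60/4 = 1800 rpm; n = 1800×(1−0.0369) = 1734 rpm
ω = 2π×1734/60 = 181.6 rad/s
τ = P_out/ω = 93109/181.6 = 512.7 N·m
In lb·ft: 512.7/1.356 = 378 lb·ft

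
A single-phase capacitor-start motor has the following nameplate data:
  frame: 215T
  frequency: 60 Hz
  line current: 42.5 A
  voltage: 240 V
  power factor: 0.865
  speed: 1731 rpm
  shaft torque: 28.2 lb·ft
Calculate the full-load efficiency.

78.6 %

τ = 28.2 lb·ft × 1.356 = 38.24 N·m
ω = 2π × 1731/60 = 181.3 rad/s; P_out = τω = 38.24 × 181.3 = 6933 W
P_in = V·I·cosφ = 240 × 42.5 × 0.865 = 8823 W
η = P_out / P_in = 6933 / 8823 = 0.786 = 78.6%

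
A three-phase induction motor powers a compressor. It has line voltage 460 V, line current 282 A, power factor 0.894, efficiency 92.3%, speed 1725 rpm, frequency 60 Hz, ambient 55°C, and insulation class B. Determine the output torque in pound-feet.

P_in = √3·V·I·cosφ = 1.732 × 460 × 282 × 0.894 = 200859 W
P_out = η·P_in = 0.923 × 200859 = 185393 W
n = 1725 rpm
ω = 2π×1725/60 = 180.6 rad/s
τ = P_out/ω = 185393/180.6 = 1027 N·m
In lb·ft: 1027/1.356 = 757 lb·ft

757 lb·ft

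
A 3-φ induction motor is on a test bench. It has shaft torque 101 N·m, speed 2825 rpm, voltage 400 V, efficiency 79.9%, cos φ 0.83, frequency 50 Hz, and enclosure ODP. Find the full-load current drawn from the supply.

65 A

ω = 2π×2825/60 = 295.8 rad/s; P_out = τω = 101 × 295.8 = 29876 W
P_in = P_out / η = 29876 / 0.799 = 37392 W
I_L = P_in / (√3·V_L·cosφ) = 37392 / (1.732 × 400 × 0.83) = 65 A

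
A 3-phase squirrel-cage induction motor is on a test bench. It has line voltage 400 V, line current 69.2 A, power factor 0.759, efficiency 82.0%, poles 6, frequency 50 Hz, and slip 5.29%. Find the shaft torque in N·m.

301 N·m

P_in = √3·V·I·cosφ = 1.732 × 400 × 69.2 × 0.759 = 36388 W
P_out = η·P_in = 0.82 × 36388 = 29838 W
n_s = 120×50/6 = 1000 rpm; n = 1000×(1−0.0529) = 947 rpm
ω = 2π×947/60 = 99.17 rad/s
τ = P_out/ω = 29838/99.17 = 301 N·m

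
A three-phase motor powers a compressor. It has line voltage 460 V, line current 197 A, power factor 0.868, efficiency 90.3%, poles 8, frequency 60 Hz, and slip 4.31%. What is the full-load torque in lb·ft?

P_in = √3·V·I·cosφ = 1.732 × 460 × 197 × 0.868 = 136236 W
P_out = η·P_in = 0.903 × 136236 = 123021 W
n_s = 120×60/8 = 900 rpm; n = 900×(1−0.0431) = 861 rpm
ω = 2π×861/60 = 90.16 rad/s
τ = P_out/ω = 123021/90.16 = 1364 N·m
In lb·ft: 1364/1.356 = 1010 lb·ft

1010 lb·ft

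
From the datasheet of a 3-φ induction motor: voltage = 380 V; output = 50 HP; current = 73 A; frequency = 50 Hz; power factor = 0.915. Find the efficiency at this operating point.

84.8 %

P_out = 50 × 746 = 37300 W
P_in = √3·V_L·I_L·cosφ = 1.732 × 380 × 73 × 0.915 = 43962 W
η = P_out / P_in = 37300 / 43962 = 0.848 = 84.8%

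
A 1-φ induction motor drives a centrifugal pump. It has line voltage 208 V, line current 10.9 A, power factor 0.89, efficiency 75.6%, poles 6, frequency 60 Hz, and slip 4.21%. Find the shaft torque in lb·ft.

P_in = V·I·cosφ = 208 × 10.9 × 0.89 = 2018 W
P_out = η·P_in = 0.756 × 2018 = 1526 W
n_s = 120×60/6 = 1200 rpm; n = 1200×(1−0.0421) = 1149 rpm
ω = 2π×1149/60 = 120.3 rad/s
τ = P_out/ω = 1526/120.3 = 12.68 N·m
In lb·ft: 12.68/1.356 = 9.35 lb·ft

9.35 lb·ft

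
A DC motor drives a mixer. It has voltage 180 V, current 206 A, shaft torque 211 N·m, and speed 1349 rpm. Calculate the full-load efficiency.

ω = 2π × 1349/60 = 141.3 rad/s; P_out = τω = 211 × 141.3 = 29814 W
P_in = V·I = 180 × 206 = 37080 W
η = P_out / P_in = 29814 / 37080 = 0.804 = 80.4%

80.4 %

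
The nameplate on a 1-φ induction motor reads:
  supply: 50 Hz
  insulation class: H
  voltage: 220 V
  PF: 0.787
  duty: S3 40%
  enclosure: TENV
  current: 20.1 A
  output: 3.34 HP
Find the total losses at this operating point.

P_in = V·I·cosφ = 220×20.1×0.787 = 3480 W
P_out = 3.34×746 = 2492 W
Losses = P_in − P_out = 3480 − 2492 = 988 W

988 W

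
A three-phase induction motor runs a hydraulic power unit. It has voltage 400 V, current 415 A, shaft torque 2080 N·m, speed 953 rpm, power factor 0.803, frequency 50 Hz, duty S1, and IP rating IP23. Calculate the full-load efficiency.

ω = 2π × 953/60 = 99.8 rad/s; P_out = τω = 2080 × 99.8 = 207584 W
P_in = √3·V_L·I_L·cosφ = 1.732 × 400 × 415 × 0.803 = 230872 W
η = P_out / P_in = 207584 / 230872 = 0.899 = 89.9%

89.9 %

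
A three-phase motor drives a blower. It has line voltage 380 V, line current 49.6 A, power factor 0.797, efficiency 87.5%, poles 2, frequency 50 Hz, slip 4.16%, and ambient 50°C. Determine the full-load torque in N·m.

P_in = √3·V·I·cosφ = 1.732 × 380 × 49.6 × 0.797 = 26018 W
P_out = η·P_in = 0.875 × 26018 = 22766 W
n_s = 120×50/2 = 3000 rpm; n = 3000×(1−0.0416) = 2875 rpm
ω = 2π×2875/60 = 301.1 rad/s
τ = P_out/ω = 22766/301.1 = 75.6 N·m

75.6 N·m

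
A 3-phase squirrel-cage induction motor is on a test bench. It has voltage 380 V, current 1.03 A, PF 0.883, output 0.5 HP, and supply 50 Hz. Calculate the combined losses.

P_in = √3·V·I·cosφ = 1.732×380×1.03×0.883 = 599 W
P_out = 0.5×746 = 373 W
Losses = P_in − P_out = 599 − 373 = 226 W

226 W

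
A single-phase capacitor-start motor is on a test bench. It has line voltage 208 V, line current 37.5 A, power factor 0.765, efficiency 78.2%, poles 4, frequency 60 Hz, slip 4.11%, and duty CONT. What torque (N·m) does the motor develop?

25.8 N·m

P_in = V·I·cosφ = 208 × 37.5 × 0.765 = 5967 W
P_out = η·P_in = 0.782 × 5967 = 4666 W
n_s = 120×60/4 = 1800 rpm; n = 1800×(1−0.0411) = 1726 rpm
ω = 2π×1726/60 = 180.7 rad/s
τ = P_out/ω = 4666/180.7 = 25.8 N·m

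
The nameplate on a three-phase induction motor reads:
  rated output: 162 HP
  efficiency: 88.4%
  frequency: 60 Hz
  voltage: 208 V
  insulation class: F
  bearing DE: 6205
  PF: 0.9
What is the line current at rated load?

P_out = 162 × 746 = 120852 W
P_in = P_out / η = 120852 / 0.884 = 136710 W
I_L = P_in / (√3·V_L·cosφ) = 136710 / (1.732 × 208 × 0.9) = 422 A

422 A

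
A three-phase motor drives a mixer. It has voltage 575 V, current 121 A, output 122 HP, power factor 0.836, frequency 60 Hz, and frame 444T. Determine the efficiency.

P_out = 122 × 746 = 91012 W
P_in = √3·V_L·I_L·cosφ = 1.732 × 575 × 121 × 0.836 = 100741 W
η = P_out / P_in = 91012 / 100741 = 0.903 = 90.3%

90.3 %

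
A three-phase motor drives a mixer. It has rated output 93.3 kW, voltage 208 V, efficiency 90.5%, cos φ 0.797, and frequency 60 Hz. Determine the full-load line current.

359 A

P_out = 93.3 kW = 93300 W
P_in = P_out / η = 93300 / 0.905 = 103094 W
I_L = P_in / (√3·V_L·cosφ) = 103094 / (1.732 × 208 × 0.797) = 359 A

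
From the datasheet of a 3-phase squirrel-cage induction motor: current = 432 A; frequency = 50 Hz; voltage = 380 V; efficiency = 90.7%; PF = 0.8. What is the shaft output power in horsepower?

P_in = √3·V·I·cosφ = 1.732 × 380 × 432 × 0.8 = 227460 W
P_out = η·P_in = 0.907 × 227460 = 206306 W
= 206306/746 = 277 HP

277 HP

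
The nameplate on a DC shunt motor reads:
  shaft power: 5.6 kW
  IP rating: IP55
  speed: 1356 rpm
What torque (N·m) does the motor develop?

39.4 N·m

ω = 2π × 1356/60 = 142 rad/s
τ = P/ω = 5600/142 = 39.4 N·m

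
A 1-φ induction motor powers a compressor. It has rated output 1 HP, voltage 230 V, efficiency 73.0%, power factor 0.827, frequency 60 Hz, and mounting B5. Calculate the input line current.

5.37 A

P_out = 1 × 746 = 746 W
P_in = P_out / η = 746 / 0.730 = 1022 W
I = P_in / (V·cosφ) = 1022 / (230 × 0.827) = 5.37 A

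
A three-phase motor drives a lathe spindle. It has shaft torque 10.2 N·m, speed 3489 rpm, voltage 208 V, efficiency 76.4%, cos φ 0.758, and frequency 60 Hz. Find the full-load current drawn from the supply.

ω = 2π×3489/60 = 365.4 rad/s; P_out = τω = 10.2 × 365.4 = 3727 W
P_in = P_out / η = 3727 / 0.764 = 4878 W
I_L = P_in / (√3·V_L·cosφ) = 4878 / (1.732 × 208 × 0.758) = 17.9 A

17.9 A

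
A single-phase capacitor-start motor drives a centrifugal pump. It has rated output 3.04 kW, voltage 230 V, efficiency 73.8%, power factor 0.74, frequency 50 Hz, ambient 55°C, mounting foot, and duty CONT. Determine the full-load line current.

24.2 A

P_out = 3.04 kW = 3040 W
P_in = P_out / η = 3040 / 0.738 = 4119 W
I = P_in / (V·cosφ) = 4119 / (230 × 0.74) = 24.2 A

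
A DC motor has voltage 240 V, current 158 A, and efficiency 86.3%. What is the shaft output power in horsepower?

43.9 HP

P_in = V·I = 240 × 158 = 37920 W
P_out = η·P_in = 0.863 × 37920 = 32725 W
= 32725/746 = 43.9 HP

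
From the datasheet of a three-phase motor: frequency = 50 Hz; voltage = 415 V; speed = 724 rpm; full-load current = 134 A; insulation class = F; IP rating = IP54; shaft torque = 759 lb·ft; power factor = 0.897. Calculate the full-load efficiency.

90.3 %

τ = 759 lb·ft × 1.356 = 1029 N·m
ω = 2π × 724/60 = 75.82 rad/s; P_out = τω = 1029 × 75.82 = 78019 W
P_in = √3·V_L·I_L·cosφ = 1.732 × 415 × 134 × 0.897 = 86396 W
η = P_out / P_in = 78019 / 86396 = 0.903 = 90.3%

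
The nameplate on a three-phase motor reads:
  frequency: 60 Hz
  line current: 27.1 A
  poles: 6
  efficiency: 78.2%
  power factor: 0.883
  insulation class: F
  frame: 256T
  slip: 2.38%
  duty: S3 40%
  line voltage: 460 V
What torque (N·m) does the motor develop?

122 N·m

P_in = √3·V·I·cosφ = 1.732 × 460 × 27.1 × 0.883 = 19065 W
P_out = η·P_in = 0.782 × 19065 = 14909 W
n_s = 120×60/6 = 1200 rpm; n = 1200×(1−0.0238) = 1171 rpm
ω = 2π×1171/60 = 122.6 rad/s
τ = P_out/ω = 14909/122.6 = 122 N·m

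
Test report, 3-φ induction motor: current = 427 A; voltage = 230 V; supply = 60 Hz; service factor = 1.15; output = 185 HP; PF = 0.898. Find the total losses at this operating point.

P_in = √3·V·I·cosφ = 1.732×230×427×0.898 = 152750 W
P_out = 185×746 = 138010 W
Losses = P_in − P_out = 152750 − 138010 = 14740 W

14.7 kW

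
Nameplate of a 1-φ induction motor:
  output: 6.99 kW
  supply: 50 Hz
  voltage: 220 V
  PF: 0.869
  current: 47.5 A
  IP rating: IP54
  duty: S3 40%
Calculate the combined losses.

P_in = V·I·cosφ = 220×47.5×0.869 = 9081 W
P_out = 6990 W
Losses = P_in − P_out = 9081 − 6990 = 2091 W

2.09 kW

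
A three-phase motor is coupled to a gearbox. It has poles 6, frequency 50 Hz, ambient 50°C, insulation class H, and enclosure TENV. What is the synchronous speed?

1000 rpm

n_s = 120f/p = 120×50/6 = 1000 rpm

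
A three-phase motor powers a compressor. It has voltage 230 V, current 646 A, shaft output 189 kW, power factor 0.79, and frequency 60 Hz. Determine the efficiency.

P_out = 189 kW = 189000 W
P_in = √3·V_L·I_L·cosφ = 1.732 × 230 × 646 × 0.79 = 203299 W
η = P_out / P_in = 189000 / 203299 = 0.930 = 93.0%

93.0 %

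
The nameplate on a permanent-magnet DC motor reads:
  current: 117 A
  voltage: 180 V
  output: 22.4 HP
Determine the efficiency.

79.3 %

P_out = 22.4 × 746 = 16710 W
P_in = V·I = 180 × 117 = 21060 W
η = P_out / P_in = 16710 / 21060 = 0.793 = 79.3%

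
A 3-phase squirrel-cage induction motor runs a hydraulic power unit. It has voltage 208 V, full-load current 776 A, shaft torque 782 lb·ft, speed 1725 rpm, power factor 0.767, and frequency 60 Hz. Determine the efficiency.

τ = 782 lb·ft × 1.356 = 1060 N·m
ω = 2π × 1725/60 = 180.6 rad/s; P_out = τω = 1060 × 180.6 = 191436 W
P_in = √3·V_L·I_L·cosφ = 1.732 × 208 × 776 × 0.767 = 214421 W
η = P_out / P_in = 191436 / 214421 = 0.893 = 89.3%

89.3 %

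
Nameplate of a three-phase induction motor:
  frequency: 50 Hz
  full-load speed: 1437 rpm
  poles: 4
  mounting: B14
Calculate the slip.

4.2 %

n_s = 120f/p = 120×50/4 = 1500 rpm
s = (n_s − n)/n_s = (1500 − 1437)/1500 = 0.0420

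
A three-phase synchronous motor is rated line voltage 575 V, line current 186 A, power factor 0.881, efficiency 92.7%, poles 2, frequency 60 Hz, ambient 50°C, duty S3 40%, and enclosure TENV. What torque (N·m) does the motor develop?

401 N·m

P_in = √3·V·I·cosφ = 1.732 × 575 × 186 × 0.881 = 163194 W
P_out = η·P_in = 0.927 × 163194 = 151281 W
n = n_s = 120×60/2 = 3600 rpm (synchronous)
ω = 2π×3600/60 = 377 rad/s
τ = P_out/ω = 151281/377 = 401 N·m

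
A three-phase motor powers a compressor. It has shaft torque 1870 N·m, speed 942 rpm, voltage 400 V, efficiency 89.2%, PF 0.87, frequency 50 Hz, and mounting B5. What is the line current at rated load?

343 A

ω = 2π×942/60 = 98.65 rad/s; P_out = τω = 1870 × 98.65 = 184476 W
P_in = P_out / η = 184476 / 0.892 = 206812 W
I_L = P_in / (√3·V_L·cosφ) = 206812 / (1.732 × 400 × 0.87) = 343 A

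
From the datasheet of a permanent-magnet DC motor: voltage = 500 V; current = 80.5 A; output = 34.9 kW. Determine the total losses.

5350 W

P_in = V·I = 500×80.5 = 40250 W
P_out = 34900 W
Losses = P_in − P_out = 40250 − 34900 = 5350 W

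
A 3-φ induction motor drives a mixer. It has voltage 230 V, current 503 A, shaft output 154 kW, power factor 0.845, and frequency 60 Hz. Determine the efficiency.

P_out = 154 kW = 154000 W
P_in = √3·V_L·I_L·cosφ = 1.732 × 230 × 503 × 0.845 = 169317 W
η = P_out / P_in = 154000 / 169317 = 0.910 = 91.0%

91.0 %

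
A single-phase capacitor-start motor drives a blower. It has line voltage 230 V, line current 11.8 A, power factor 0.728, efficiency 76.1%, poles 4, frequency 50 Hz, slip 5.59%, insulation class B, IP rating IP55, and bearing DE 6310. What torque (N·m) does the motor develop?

P_in = V·I·cosφ = 230 × 11.8 × 0.728 = 1976 W
P_out = η·P_in = 0.761 × 1976 = 1504 W
n_s = 120×50/4 = 1500 rpm; n = 1500×(1−0.0559) = 1416 rpm
ω = 2π×1416/60 = 148.3 rad/s
τ = P_out/ω = 1504/148.3 = 10.1 N·m

10.1 N·m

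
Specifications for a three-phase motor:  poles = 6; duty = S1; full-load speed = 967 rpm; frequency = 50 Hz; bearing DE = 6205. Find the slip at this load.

3.3 %

n_s = 120f/p = 120×50/6 = 1000 rpm
s = (n_s − n)/n_s = (1000 − 967)/1000 = 0.0330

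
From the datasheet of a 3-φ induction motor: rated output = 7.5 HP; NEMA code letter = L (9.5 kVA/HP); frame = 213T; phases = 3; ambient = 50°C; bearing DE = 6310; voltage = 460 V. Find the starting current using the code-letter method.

S_LR = 9.5 × 7.5 = 71.25 kVA
I_LR = S_LR/(√3·V_L) = 71250/(1.732×460) = 89.4 A

89.4 A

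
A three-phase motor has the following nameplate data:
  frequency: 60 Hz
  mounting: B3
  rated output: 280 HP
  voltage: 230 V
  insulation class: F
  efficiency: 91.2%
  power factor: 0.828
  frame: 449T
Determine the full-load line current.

P_out = 280 × 746 = 208880 W
P_in = P_out / η = 208880 / 0.912 = 229035 W
I_L = P_in / (√3·V_L·cosφ) = 229035 / (1.732 × 230 × 0.828) = 694 A

694 A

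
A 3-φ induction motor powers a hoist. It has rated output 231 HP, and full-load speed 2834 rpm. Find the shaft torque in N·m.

P_out = 231 × 746 = 172326 W
ω = 2π × 2834/60 = 296.8 rad/s
τ = P_out/ω = 172326/296.8 = 581 N·m

581 N·m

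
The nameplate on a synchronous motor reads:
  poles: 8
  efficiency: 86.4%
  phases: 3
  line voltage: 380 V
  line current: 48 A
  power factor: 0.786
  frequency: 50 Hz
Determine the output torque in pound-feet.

P_in = √3·V·I·cosφ = 1.732 × 380 × 48 × 0.786 = 24831 W
P_out = η·P_in = 0.864 × 24831 = 21454 W
n = n_s = 120×50/8 = 750 rpm (synchronous)
ω = 2π×750/60 = 78.54 rad/s
τ = P_out/ω = 21454/78.54 = 273.2 N·m
In lb·ft: 273.2/1.356 = 201 lb·ft

201 lb·ft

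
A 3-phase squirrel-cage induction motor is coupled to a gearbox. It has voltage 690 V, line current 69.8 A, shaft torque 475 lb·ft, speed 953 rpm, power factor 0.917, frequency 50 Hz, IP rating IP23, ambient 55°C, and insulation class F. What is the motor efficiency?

τ = 475 lb·ft × 1.356 = 644.1 N·m
ω = 2π × 953/60 = 99.8 rad/s; P_out = τω = 644.1 × 99.8 = 64281 W
P_in = √3·V_L·I_L·cosφ = 1.732 × 690 × 69.8 × 0.917 = 76493 W
η = P_out / P_in = 64281 / 76493 = 0.840 = 84.0%

84.0 %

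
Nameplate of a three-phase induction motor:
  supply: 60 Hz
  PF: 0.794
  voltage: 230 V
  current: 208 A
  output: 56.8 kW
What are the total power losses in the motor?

P_in = √3·V·I·cosφ = 1.732×230×208×0.794 = 65790 W
P_out = 56800 W
Losses = P_in − P_out = 65790 − 56800 = 8990 W

8990 W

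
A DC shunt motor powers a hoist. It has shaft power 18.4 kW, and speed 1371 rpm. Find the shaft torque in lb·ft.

ω = 2π × 1371/60 = 143.6 rad/s
τ = P/ω = 18400/143.6 = 128.1 N·m
In lb·ft: 128.1/1.356 = 94.5 lb·ft

94.5 lb·ft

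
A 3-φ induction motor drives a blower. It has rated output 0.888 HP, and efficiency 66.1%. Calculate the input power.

1 kW

P_out = 0.888 × 746 = 662 W
P_in = P_out/η = 662/0.661 = 1002 W = 1 kW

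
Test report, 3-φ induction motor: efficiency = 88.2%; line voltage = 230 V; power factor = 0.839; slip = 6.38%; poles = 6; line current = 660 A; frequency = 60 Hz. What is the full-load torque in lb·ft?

1220 lb·ft

P_in = √3·V·I·cosφ = 1.732 × 230 × 660 × 0.839 = 220588 W
P_out = η·P_in = 0.882 × 220588 = 194559 W
n_s = 120×60/6 = 1200 rpm; n = 1200×(1−0.0638) = 1123 rpm
ω = 2π×1123/60 = 117.6 rad/s
τ = P_out/ω = 194559/117.6 = 1654 N·m
In lb·ft: 1654/1.356 = 1220 lb·ft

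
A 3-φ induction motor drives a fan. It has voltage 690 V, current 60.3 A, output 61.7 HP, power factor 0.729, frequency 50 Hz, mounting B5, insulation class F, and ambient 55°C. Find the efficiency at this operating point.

P_out = 61.7 × 746 = 46028 W
P_in = √3·V_L·I_L·cosφ = 1.732 × 690 × 60.3 × 0.729 = 52534 W
η = P_out / P_in = 46028 / 52534 = 0.876 = 87.6%

87.6 %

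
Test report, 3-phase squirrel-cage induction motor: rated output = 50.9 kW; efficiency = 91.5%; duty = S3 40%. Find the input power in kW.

55.6 kW

P_out = 50900 W
P_in = P_out/η = 50900/0.915 = 55628 W = 55.6 kW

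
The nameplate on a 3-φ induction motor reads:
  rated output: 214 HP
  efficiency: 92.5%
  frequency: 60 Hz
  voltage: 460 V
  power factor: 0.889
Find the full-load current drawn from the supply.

244 A

P_out = 214 × 746 = 159644 W
P_in = P_out / η = 159644 / 0.925 = 172588 W
I_L = P_in / (√3·V_L·cosφ) = 172588 / (1.732 × 460 × 0.889) = 244 A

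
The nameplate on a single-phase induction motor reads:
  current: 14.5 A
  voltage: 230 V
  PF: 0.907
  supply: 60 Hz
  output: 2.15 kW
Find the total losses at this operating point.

P_in = V·I·cosφ = 230×14.5×0.907 = 3025 W
P_out = 2150 W
Losses = P_in − P_out = 3025 − 2150 = 875 W

875 W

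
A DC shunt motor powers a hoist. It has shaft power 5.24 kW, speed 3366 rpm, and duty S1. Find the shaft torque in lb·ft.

ω = 2π × 3366/60 = 352.5 rad/s
τ = P/ω = 5240/352.5 = 14.87 N·m
In lb·ft: 14.87/1.356 = 11 lb·ft

11 lb·ft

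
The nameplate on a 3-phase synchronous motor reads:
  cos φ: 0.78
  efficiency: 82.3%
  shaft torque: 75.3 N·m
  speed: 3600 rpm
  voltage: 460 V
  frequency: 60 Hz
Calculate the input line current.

ω = 2π×3600/60 = 377 rad/s; P_out = τω = 75.3 × 377 = 28388 W
P_in = P_out / η = 28388 / 0.823 = 34493 W
I_L = P_in / (√3·V_L·cosφ) = 34493 / (1.732 × 460 × 0.78) = 55.5 A

55.5 A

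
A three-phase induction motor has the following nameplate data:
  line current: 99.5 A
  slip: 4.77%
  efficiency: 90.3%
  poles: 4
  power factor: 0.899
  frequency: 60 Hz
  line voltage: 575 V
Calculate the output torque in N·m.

448 N·m

P_in = √3·V·I·cosφ = 1.732 × 575 × 99.5 × 0.899 = 89084 W
P_out = η·P_in = 0.903 × 89084 = 80443 W
n_s = 120×60/4 = 1800 rpm; n = 1800×(1−0.0477) = 1714 rpm
ω = 2π×1714/60 = 179.5 rad/s
τ = P_out/ω = 80443/179.5 = 448 N·m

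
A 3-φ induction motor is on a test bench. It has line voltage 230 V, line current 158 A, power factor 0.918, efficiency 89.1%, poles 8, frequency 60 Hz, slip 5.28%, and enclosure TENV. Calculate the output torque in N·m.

P_in = √3·V·I·cosφ = 1.732 × 230 × 158 × 0.918 = 57780 W
P_out = η·P_in = 0.891 × 57780 = 51482 W
n_s = 120×60/8 = 900 rpm; n = 900×(1−0.0528) = 852 rpm
ω = 2π×852/60 = 89.22 rad/s
τ = P_out/ω = 51482/89.22 = 577 N·m

577 N·m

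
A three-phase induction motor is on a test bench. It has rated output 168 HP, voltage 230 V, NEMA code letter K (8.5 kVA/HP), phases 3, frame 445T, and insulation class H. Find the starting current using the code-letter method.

S_LR = 8.5 × 168 = 1428 kVA
I_LR = S_LR/(√3·V_L) = 1428000/(1.732×230) = 3580 A

3580 A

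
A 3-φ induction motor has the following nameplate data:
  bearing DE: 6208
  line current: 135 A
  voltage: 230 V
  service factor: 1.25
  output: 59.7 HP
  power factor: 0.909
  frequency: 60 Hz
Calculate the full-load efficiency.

P_out = 59.7 × 746 = 44536 W
P_in = √3·V_L·I_L·cosφ = 1.732 × 230 × 135 × 0.909 = 48885 W
η = P_out / P_in = 44536 / 48885 = 0.911 = 91.1%

91.1 %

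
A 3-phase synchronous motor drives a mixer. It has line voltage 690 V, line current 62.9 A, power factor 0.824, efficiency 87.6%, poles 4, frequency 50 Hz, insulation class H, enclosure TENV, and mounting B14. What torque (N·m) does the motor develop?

P_in = √3·V·I·cosφ = 1.732 × 690 × 62.9 × 0.824 = 61941 W
P_out = η·P_in = 0.876 × 61941 = 54260 W
n = n_s = 120×50/4 = 1500 rpm (synchronous)
ω = 2π×1500/60 = 157.1 rad/s
τ = P_out/ω = 54260/157.1 = 345 N·m

345 N·m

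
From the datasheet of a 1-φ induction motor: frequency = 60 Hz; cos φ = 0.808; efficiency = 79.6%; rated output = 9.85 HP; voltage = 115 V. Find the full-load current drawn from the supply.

99.3 A

P_out = 9.85 × 746 = 7348 W
P_in = P_out / η = 7348 / 0.796 = 9231 W
I = P_in / (V·cosφ) = 9231 / (115 × 0.808) = 99.3 A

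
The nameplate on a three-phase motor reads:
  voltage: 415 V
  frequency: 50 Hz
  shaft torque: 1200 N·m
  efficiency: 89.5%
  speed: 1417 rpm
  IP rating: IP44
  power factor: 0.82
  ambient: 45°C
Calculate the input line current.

ω = 2π×1417/60 = 148.4 rad/s; P_out = τω = 1200 × 148.4 = 178080 W
P_in = P_out / η = 178080 / 0.895 = 198972 W
I_L = P_in / (√3·V_L·cosφ) = 198972 / (1.732 × 415 × 0.82) = 338 A

338 A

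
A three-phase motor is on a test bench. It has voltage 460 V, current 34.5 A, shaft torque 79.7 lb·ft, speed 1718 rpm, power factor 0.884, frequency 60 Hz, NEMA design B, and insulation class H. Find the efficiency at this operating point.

τ = 79.7 lb·ft × 1.356 = 108.1 N·m
ω = 2π × 1718/60 = 179.9 rad/s; P_out = τω = 108.1 × 179.9 = 19447 W
P_in = √3·V_L·I_L·cosφ = 1.732 × 460 × 34.5 × 0.884 = 24298 W
η = P_out / P_in = 19447 / 24298 = 0.800 = 80.0%

80.0 %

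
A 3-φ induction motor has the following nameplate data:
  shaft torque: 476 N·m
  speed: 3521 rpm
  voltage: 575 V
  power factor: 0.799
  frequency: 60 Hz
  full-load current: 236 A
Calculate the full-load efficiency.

ω = 2π × 3521/60 = 368.7 rad/s; P_out = τω = 476 × 368.7 = 175501 W
P_in = √3·V_L·I_L·cosφ = 1.732 × 575 × 236 × 0.799 = 187791 W
η = P_out / P_in = 175501 / 187791 = 0.935 = 93.5%

93.5 %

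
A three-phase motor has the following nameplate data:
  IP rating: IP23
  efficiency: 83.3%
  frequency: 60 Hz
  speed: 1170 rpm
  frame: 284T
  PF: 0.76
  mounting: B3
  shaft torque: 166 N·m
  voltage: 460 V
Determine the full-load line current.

ω = 2π×1170/60 = 122.5 rad/s; P_out = τω = 166 × 122.5 = 20335 W
P_in = P_out / η = 20335 / 0.833 = 24412 W
I_L = P_in / (√3·V_L·cosφ) = 24412 / (1.732 × 460 × 0.76) = 40.3 A

40.3 A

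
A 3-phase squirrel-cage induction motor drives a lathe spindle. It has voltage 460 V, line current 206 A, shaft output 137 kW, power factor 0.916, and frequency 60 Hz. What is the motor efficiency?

P_out = 137 kW = 137000 W
P_in = √3·V_L·I_L·cosφ = 1.732 × 460 × 206 × 0.916 = 150338 W
η = P_out / P_in = 137000 / 150338 = 0.911 = 91.1%

91.1 %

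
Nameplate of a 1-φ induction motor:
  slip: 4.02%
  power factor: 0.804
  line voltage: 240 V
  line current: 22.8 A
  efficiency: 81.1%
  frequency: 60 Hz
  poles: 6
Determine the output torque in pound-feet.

21.8 lb·ft

P_in = V·I·cosφ = 240 × 22.8 × 0.804 = 4399 W
P_out = η·P_in = 0.811 × 4399 = 3568 W
n_s = 120×60/6 = 1200 rpm; n = 1200×(1−0.0402) = 1152 rpm
ω = 2π×1152/60 = 120.6 rad/s
τ = P_out/ω = 3568/120.6 = 29.59 N·m
In lb·ft: 29.59/1.356 = 21.8 lb·ft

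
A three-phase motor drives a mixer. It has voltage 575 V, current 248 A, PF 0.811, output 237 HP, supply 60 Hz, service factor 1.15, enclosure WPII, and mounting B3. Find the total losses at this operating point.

23.5 kW

P_in = √3·V·I·cosφ = 1.732×575×248×0.811 = 200303 W
P_out = 237×746 = 176802 W
Losses = P_in − P_out = 200303 − 176802 = 23501 W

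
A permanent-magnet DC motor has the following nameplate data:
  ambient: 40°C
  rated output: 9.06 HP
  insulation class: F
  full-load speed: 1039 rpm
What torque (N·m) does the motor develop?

P_out = 9.06 × 746 = 6759 W
ω = 2π × 1039/60 = 108.8 rad/s
τ = P_out/ω = 6759/108.8 = 62.1 N·m

62.1 N·m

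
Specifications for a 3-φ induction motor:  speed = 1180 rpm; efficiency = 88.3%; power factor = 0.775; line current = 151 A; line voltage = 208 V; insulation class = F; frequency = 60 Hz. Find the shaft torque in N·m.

P_in = √3·V·I·cosφ = 1.732 × 208 × 151 × 0.775 = 42159 W
P_out = η·P_in = 0.883 × 42159 = 37226 W
n = 1180 rpm
ω = 2π×1180/60 = 123.6 rad/s
τ = P_out/ω = 37226/123.6 = 301 N·m

301 N·m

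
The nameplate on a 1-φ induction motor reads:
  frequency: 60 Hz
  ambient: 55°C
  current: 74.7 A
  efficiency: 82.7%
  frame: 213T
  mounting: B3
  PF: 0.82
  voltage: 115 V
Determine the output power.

5.83 kW

P_in = V·I·cosφ = 115 × 74.7 × 0.82 = 7044 W
P_out = η·P_in = 0.827 × 7044 = 5825 W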